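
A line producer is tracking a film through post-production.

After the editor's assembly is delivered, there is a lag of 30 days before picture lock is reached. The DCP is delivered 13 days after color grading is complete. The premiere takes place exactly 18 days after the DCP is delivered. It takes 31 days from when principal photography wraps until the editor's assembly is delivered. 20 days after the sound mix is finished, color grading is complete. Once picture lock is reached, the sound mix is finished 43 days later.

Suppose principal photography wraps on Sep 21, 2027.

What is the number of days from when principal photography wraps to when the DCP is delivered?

137 days

Causal path: principal photography wraps → the editor's assembly is delivered → picture lock is reached → the sound mix is finished → color grading is complete → the DCP is delivered.
Total delay along the path: 31 + 30 + 43 + 20 + 13 = 137 days.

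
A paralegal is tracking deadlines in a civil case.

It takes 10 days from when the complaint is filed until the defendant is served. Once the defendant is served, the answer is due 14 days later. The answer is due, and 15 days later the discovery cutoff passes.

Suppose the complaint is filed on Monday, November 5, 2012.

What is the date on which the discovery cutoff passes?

The complaint is filed: Nov 5, 2012.
The defendant is served: Nov 5, 2012 + 10 days = Nov 15, 2012.
The answer is due: Nov 15, 2012 + 14 days = Nov 29, 2012.
The discovery cutoff passes: Nov 29, 2012 + 15 days = Dec 14, 2012.

Friday, December 14, 2012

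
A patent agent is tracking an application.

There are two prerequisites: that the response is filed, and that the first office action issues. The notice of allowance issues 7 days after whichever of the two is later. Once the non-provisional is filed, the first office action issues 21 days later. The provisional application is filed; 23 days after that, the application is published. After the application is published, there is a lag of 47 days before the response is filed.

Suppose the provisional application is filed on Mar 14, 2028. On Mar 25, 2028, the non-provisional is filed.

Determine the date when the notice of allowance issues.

The provisional application is filed: Mar 14, 2028.
The application is published: Mar 14, 2028 + 23 days = Apr 6, 2028.
The response is filed: Apr 6, 2028 + 47 days = May 23, 2028.
The non-provisional is filed: Mar 25, 2028.
The first office action issues: Mar 25, 2028 + 21 days = Apr 15, 2028.
Both prerequisites met — the response is filed (May 23, 2028), the first office action issues (Apr 15, 2028); the later is May 23, 2028.
The notice of allowance issues: May 23, 2028 + 7 days = May 30, 2028.

May 30, 2028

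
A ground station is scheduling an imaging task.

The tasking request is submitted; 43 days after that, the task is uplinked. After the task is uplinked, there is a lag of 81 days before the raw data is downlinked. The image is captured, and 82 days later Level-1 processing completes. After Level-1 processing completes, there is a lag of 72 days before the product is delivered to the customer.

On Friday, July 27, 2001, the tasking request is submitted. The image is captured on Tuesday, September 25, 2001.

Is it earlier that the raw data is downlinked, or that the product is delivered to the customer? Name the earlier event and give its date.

The raw data is downlinked — Wednesday, November 28, 2001

The tasking request is submitted: Jul 27, 2001.
The task is uplinked: Jul 27, 2001 + 43 days = Sep 8, 2001.
The raw data is downlinked: Sep 8, 2001 + 81 days = Nov 28, 2001.
The image is captured: Sep 25, 2001.
Level-1 processing completes: Sep 25, 2001 + 82 days = Dec 16, 2001.
The product is delivered to the customer: Dec 16, 2001 + 72 days = Feb 26, 2002.
Comparing: the raw data is downlinked on Nov 28, 2001 vs the product is delivered to the customer on Feb 26, 2002. Earlier: the raw data is downlinked.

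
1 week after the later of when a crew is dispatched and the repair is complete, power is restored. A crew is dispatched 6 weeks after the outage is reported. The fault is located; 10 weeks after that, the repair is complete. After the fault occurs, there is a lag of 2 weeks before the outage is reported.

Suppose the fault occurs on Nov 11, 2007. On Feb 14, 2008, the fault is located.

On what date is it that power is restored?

May 1, 2008

The fault occurs: Nov 11, 2007.
The outage is reported: Nov 11, 2007 + 2 weeks = Nov 25, 2007.
A crew is dispatched: Nov 25, 2007 + 6 weeks = Jan 6, 2008.
The fault is located: Feb 14, 2008.
The repair is complete: Feb 14, 2008 + 10 weeks = Apr 24, 2008.
Both prerequisites met — a crew is dispatched (Jan 6, 2008), the repair is complete (Apr 24, 2008); the later is Apr 24, 2008.
Power is restored: Apr 24, 2008 + 1 week = May 1, 2008.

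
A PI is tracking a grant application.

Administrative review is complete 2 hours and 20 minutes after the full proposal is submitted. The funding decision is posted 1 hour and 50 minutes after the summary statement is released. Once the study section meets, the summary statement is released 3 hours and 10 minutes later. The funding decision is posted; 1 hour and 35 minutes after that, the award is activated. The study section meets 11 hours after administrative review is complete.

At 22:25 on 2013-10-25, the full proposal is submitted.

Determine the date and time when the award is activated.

The full proposal is submitted: 22:25 Oct 25, 2013.
Administrative review is complete: 22:25 Oct 25, 2013 + 2h20m = 00:45 Oct 26, 2013.
The study section meets: 00:45 Oct 26, 2013 + 11h = 11:45 Oct 26, 2013.
The summary statement is released: 11:45 Oct 26, 2013 + 3h10m = 14:55 Oct 26, 2013.
The funding decision is posted: 14:55 Oct 26, 2013 + 1h50m = 16:45 Oct 26, 2013.
The award is activated: 16:45 Oct 26, 2013 + 1h35m = 18:20 Oct 26, 2013.

18:20 on 2013-10-26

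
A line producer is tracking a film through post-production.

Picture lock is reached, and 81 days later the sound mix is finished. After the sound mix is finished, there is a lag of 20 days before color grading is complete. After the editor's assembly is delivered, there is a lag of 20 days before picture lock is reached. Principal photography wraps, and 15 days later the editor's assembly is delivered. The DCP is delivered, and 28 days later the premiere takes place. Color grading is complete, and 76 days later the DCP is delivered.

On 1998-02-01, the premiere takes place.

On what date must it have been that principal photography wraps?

The premiere takes place: Feb 1, 1998.
The DCP is delivered: Feb 1, 1998 − 28 days = Jan 4, 1998.
Color grading is complete: Jan 4, 1998 − 76 days = Oct 20, 1997.
The sound mix is finished: Oct 20, 1997 − 20 days = Sep 30, 1997.
Picture lock is reached: Sep 30, 1997 − 81 days = Jul 11, 1997.
The editor's assembly is delivered: Jul 11, 1997 − 20 days = Jun 21, 1997.
Principal photography wraps: Jun 21, 1997 − 15 days = Jun 6, 1997.

1997-06-06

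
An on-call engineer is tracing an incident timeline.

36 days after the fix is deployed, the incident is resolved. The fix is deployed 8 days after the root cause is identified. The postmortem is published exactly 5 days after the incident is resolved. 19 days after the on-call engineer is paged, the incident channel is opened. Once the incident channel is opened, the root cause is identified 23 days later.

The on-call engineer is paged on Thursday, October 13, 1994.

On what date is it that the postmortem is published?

Thursday, January 12, 1995

The on-call engineer is paged: Oct 13, 1994.
The incident channel is opened: Oct 13, 1994 + 19 days = Nov 1, 1994.
The root cause is identified: Nov 1, 1994 + 23 days = Nov 24, 1994.
The fix is deployed: Nov 24, 1994 + 8 days = Dec 2, 1994.
The incident is resolved: Dec 2, 1994 + 36 days = Jan 7, 1995.
The postmortem is published: Jan 7, 1995 + 5 days = Jan 12, 1995.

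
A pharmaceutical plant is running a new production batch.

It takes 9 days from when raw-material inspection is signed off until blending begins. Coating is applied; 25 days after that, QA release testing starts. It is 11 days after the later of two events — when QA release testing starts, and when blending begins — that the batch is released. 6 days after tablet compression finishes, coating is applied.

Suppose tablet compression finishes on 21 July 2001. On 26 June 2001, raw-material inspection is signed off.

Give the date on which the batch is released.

1 September 2001

Tablet compression finishes: Jul 21, 2001.
Coating is applied: Jul 21, 2001 + 6 days = Jul 27, 2001.
QA release testing starts: Jul 27, 2001 + 25 days = Aug 21, 2001.
Raw-material inspection is signed off: Jun 26, 2001.
Blending begins: Jun 26, 2001 + 9 days = Jul 5, 2001.
Both prerequisites met — QA release testing starts (Aug 21, 2001), blending begins (Jul 5, 2001); the later is Aug 21, 2001.
The batch is released: Aug 21, 2001 + 11 days = Sep 1, 2001.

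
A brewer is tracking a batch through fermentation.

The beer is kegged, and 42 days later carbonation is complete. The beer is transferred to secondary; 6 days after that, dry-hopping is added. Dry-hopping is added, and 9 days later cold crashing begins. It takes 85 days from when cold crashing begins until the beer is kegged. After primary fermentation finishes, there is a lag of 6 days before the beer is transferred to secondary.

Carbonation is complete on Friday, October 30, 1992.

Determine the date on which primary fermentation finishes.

Thursday, June 4, 1992

Carbonation is complete: Oct 30, 1992.
The beer is kegged: Oct 30, 1992 − 42 days = Sep 18, 1992.
Cold crashing begins: Sep 18, 1992 − 85 days = Jun 25, 1992.
Dry-hopping is added: Jun 25, 1992 − 9 days = Jun 16, 1992.
The beer is transferred to secondary: Jun 16, 1992 − 6 days = Jun 10, 1992.
Primary fermentation finishes: Jun 10, 1992 − 6 days = Jun 4, 1992.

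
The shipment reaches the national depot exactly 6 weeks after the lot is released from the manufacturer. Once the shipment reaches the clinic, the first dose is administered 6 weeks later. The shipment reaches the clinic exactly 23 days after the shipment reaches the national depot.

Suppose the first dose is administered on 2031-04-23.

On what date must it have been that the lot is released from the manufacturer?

2031-01-06

The first dose is administered: Apr 23, 2031.
The shipment reaches the clinic: Apr 23, 2031 − 6 weeks = Mar 12, 2031.
The shipment reaches the national depot: Mar 12, 2031 − 23 days = Feb 17, 2031.
The lot is released from the manufacturer: Feb 17, 2031 − 6 weeks = Jan 6, 2031.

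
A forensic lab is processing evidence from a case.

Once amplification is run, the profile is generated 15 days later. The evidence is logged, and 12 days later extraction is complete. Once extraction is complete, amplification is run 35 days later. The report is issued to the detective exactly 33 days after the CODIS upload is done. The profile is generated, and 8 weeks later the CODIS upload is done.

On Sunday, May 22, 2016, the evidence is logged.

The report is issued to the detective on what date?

The evidence is logged: May 22, 2016.
Extraction is complete: May 22, 2016 + 12 days = Jun 3, 2016.
Amplification is run: Jun 3, 2016 + 35 days = Jul 8, 2016.
The profile is generated: Jul 8, 2016 + 15 days = Jul 23, 2016.
The CODIS upload is done: Jul 23, 2016 + 8 weeks = Sep 17, 2016.
The report is issued to the detective: Sep 17, 2016 + 33 days = Oct 20, 2016.

Thursday, October 20, 2016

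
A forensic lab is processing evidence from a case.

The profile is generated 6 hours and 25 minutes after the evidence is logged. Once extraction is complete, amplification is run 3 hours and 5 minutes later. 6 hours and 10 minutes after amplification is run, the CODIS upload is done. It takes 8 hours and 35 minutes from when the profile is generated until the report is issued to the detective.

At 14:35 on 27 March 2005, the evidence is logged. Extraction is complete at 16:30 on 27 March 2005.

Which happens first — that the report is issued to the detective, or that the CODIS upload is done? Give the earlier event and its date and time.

The evidence is logged: 14:35 Mar 27, 2005.
The profile is generated: 14:35 Mar 27, 2005 + 6h25m = 21:00 Mar 27, 2005.
The report is issued to the detective: 21:00 Mar 27, 2005 + 8h35m = 05:35 Mar 28, 2005.
Extraction is complete: 16:30 Mar 27, 2005.
Amplification is run: 16:30 Mar 27, 2005 + 3h05m = 19:35 Mar 27, 2005.
The CODIS upload is done: 19:35 Mar 27, 2005 + 6h10m = 01:45 Mar 28, 2005.
Comparing: the report is issued to the detective at 05:35 Mar 28, 2005 vs the CODIS upload is done at 01:45 Mar 28, 2005. Earlier: the CODIS upload is done.

The CODIS upload is done — 01:45 on 28 March 2005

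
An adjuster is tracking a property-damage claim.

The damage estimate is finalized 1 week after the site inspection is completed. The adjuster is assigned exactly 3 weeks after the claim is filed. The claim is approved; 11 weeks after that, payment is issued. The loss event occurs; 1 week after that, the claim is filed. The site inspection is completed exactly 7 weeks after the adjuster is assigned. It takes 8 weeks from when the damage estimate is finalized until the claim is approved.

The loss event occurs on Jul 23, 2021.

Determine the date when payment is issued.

Feb 25, 2022

The loss event occurs: Jul 23, 2021.
The claim is filed: Jul 23, 2021 + 1 week = Jul 30, 2021.
The adjuster is assigned: Jul 30, 2021 + 3 weeks = Aug 20, 2021.
The site inspection is completed: Aug 20, 2021 + 7 weeks = Oct 8, 2021.
The damage estimate is finalized: Oct 8, 2021 + 1 week = Oct 15, 2021.
The claim is approved: Oct 15, 2021 + 8 weeks = Dec 10, 2021.
Payment is issued: Dec 10, 2021 + 11 weeks = Feb 25, 2022.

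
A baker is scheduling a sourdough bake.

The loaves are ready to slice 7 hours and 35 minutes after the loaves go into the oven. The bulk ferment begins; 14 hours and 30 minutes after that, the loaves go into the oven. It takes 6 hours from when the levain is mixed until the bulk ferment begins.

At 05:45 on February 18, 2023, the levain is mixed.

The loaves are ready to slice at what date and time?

09:50 on February 19, 2023

The levain is mixed: 05:45 Feb 18, 2023.
The bulk ferment begins: 05:45 Feb 18, 2023 + 6h = 11:45 Feb 18, 2023.
The loaves go into the oven: 11:45 Feb 18, 2023 + 14h30m = 02:15 Feb 19, 2023.
The loaves are ready to slice: 02:15 Feb 19, 2023 + 7h35m = 09:50 Feb 19, 2023.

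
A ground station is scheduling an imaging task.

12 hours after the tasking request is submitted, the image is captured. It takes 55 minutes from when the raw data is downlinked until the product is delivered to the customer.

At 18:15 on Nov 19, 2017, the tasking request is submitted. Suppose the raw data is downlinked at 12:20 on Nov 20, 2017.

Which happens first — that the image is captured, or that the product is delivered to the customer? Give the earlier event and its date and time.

The tasking request is submitted: 18:15 Nov 19, 2017.
The image is captured: 18:15 Nov 19, 2017 + 12h = 06:15 Nov 20, 2017.
The raw data is downlinked: 12:20 Nov 20, 2017.
The product is delivered to the customer: 12:20 Nov 20, 2017 + 55m = 13:15 Nov 20, 2017.
Comparing: the image is captured at 06:15 Nov 20, 2017 vs the product is delivered to the customer at 13:15 Nov 20, 2017. Earlier: the image is captured.

The image is captured — 06:15 on Nov 20, 2017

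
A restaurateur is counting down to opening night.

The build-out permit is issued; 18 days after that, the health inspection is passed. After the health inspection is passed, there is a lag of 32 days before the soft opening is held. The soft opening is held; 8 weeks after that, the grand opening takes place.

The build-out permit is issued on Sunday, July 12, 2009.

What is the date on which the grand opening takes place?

The build-out permit is issued: Jul 12, 2009.
The health inspection is passed: Jul 12, 2009 + 18 days = Jul 30, 2009.
The soft opening is held: Jul 30, 2009 + 32 days = Aug 31, 2009.
The grand opening takes place: Aug 31, 2009 + 8 weeks = Oct 26, 2009.

Monday, October 26, 2009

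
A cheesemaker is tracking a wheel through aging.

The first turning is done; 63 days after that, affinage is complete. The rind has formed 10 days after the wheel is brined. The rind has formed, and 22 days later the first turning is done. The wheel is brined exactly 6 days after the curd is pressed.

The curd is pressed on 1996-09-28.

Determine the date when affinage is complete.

The curd is pressed: Sep 28, 1996.
The wheel is brined: Sep 28, 1996 + 6 days = Oct 4, 1996.
The rind has formed: Oct 4, 1996 + 10 days = Oct 14, 1996.
The first turning is done: Oct 14, 1996 + 22 days = Nov 5, 1996.
Affinage is complete: Nov 5, 1996 + 63 days = Jan 7, 1997.

1997-01-07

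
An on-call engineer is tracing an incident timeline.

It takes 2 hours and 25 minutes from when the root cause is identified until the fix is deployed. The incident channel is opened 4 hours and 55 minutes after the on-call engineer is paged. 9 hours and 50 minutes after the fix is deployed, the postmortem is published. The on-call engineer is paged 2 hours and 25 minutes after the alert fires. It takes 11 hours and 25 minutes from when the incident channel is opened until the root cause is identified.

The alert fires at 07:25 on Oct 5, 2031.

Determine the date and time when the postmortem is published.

14:25 on Oct 6, 2031

The alert fires: 07:25 Oct 5, 2031.
The on-call engineer is paged: 07:25 Oct 5, 2031 + 2h25m = 09:50 Oct 5, 2031.
The incident channel is opened: 09:50 Oct 5, 2031 + 4h55m = 14:45 Oct 5, 2031.
The root cause is identified: 14:45 Oct 5, 2031 + 11h25m = 02:10 Oct 6, 2031.
The fix is deployed: 02:10 Oct 6, 2031 + 2h25m = 04:35 Oct 6, 2031.
The postmortem is published: 04:35 Oct 6, 2031 + 9h50m = 14:25 Oct 6, 2031.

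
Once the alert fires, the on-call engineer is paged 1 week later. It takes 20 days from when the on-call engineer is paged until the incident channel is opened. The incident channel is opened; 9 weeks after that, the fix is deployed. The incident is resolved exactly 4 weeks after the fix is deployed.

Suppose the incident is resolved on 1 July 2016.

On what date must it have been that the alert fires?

The incident is resolved: Jul 1, 2016.
The fix is deployed: Jul 1, 2016 − 4 weeks = Jun 3, 2016.
The incident channel is opened: Jun 3, 2016 − 9 weeks = Apr 1, 2016.
The on-call engineer is paged: Apr 1, 2016 − 20 days = Mar 12, 2016.
The alert fires: Mar 12, 2016 − 1 week = Mar 5, 2016.

5 March 2016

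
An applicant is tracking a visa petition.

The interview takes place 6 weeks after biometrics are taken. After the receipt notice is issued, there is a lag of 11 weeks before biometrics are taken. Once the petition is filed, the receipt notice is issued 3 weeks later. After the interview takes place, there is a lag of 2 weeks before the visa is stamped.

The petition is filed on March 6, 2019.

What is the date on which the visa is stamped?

The petition is filed: Mar 6, 2019.
The receipt notice is issued: Mar 6, 2019 + 3 weeks = Mar 27, 2019.
Biometrics are taken: Mar 27, 2019 + 11 weeks = Jun 12, 2019.
The interview takes place: Jun 12, 2019 + 6 weeks = Jul 24, 2019.
The visa is stamped: Jul 24, 2019 + 2 weeks = Aug 7, 2019.

August 7, 2019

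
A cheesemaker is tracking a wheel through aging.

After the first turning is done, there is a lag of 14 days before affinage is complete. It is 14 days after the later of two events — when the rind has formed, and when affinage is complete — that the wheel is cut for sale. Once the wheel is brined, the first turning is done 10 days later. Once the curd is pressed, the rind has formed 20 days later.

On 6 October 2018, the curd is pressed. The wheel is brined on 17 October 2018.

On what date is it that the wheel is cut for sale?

The curd is pressed: Oct 6, 2018.
The rind has formed: Oct 6, 2018 + 20 days = Oct 26, 2018.
The wheel is brined: Oct 17, 2018.
The first turning is done: Oct 17, 2018 + 10 days = Oct 27, 2018.
Affinage is complete: Oct 27, 2018 + 14 days = Nov 10, 2018.
Both prerequisites met — the rind has formed (Oct 26, 2018), affinage is complete (Nov 10, 2018); the later is Nov 10, 2018.
The wheel is cut for sale: Nov 10, 2018 + 14 days = Nov 24, 2018.

24 November 2018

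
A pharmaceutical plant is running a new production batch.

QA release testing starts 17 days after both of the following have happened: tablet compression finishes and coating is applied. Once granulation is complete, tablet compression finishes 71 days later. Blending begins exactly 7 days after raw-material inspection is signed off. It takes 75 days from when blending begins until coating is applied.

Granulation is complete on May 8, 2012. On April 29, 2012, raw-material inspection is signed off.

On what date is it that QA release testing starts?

August 6, 2012

Granulation is complete: May 8, 2012.
Tablet compression finishes: May 8, 2012 + 71 days = Jul 18, 2012.
Raw-material inspection is signed off: Apr 29, 2012.
Blending begins: Apr 29, 2012 + 7 days = May 6, 2012.
Coating is applied: May 6, 2012 + 75 days = Jul 20, 2012.
Both prerequisites met — tablet compression finishes (Jul 18, 2012), coating is applied (Jul 20, 2012); the later is Jul 20, 2012.
QA release testing starts: Jul 20, 2012 + 17 days = Aug 6, 2012.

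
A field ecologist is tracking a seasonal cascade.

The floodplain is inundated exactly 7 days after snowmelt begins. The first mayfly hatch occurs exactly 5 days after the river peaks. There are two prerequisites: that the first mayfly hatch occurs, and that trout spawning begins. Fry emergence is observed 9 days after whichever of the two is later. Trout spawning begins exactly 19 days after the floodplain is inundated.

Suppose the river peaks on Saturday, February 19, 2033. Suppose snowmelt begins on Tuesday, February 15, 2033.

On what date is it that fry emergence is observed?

The river peaks: Feb 19, 2033.
The first mayfly hatch occurs: Feb 19, 2033 + 5 days = Feb 24, 2033.
Snowmelt begins: Feb 15, 2033.
The floodplain is inundated: Feb 15, 2033 + 7 days = Feb 22, 2033.
Trout spawning begins: Feb 22, 2033 + 19 days = Mar 13, 2033.
Both prerequisites met — the first mayfly hatch occurs (Feb 24, 2033), trout spawning begins (Mar 13, 2033); the later is Mar 13, 2033.
Fry emergence is observed: Mar 13, 2033 + 9 days = Mar 22, 2033.

Tuesday, March 22, 2033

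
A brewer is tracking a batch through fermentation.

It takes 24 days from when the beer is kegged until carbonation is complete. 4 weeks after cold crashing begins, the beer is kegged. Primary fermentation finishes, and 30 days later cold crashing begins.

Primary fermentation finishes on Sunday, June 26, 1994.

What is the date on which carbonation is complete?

Primary fermentation finishes: Jun 26, 1994.
Cold crashing begins: Jun 26, 1994 + 30 days = Jul 26, 1994.
The beer is kegged: Jul 26, 1994 + 4 weeks = Aug 23, 1994.
Carbonation is complete: Aug 23, 1994 + 24 days = Sep 16, 1994.

Friday, September 16, 1994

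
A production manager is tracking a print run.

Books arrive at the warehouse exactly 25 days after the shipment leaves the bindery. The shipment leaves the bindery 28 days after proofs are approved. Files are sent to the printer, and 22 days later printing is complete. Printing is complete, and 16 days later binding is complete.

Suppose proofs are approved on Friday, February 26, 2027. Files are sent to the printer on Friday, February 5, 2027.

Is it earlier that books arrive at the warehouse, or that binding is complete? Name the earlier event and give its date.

Binding is complete — Monday, March 15, 2027

Proofs are approved: Feb 26, 2027.
The shipment leaves the bindery: Feb 26, 2027 + 28 days = Mar 26, 2027.
Books arrive at the warehouse: Mar 26, 2027 + 25 days = Apr 20, 2027.
Files are sent to the printer: Feb 5, 2027.
Printing is complete: Feb 5, 2027 + 22 days = Feb 27, 2027.
Binding is complete: Feb 27, 2027 + 16 days = Mar 15, 2027.
Comparing: books arrive at the warehouse on Apr 20, 2027 vs binding is complete on Mar 15, 2027. Earlier: binding is complete.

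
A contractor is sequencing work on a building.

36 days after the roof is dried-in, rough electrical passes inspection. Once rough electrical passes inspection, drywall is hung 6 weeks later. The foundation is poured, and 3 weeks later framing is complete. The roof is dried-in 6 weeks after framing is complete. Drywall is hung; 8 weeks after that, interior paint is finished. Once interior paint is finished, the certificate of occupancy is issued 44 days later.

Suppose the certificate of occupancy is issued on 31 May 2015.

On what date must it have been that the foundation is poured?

2 October 2014

The certificate of occupancy is issued: May 31, 2015.
Interior paint is finished: May 31, 2015 − 44 days = Apr 17, 2015.
Drywall is hung: Apr 17, 2015 − 8 weeks = Feb 20, 2015.
Rough electrical passes inspection: Feb 20, 2015 − 6 weeks = Jan 9, 2015.
The roof is dried-in: Jan 9, 2015 − 36 days = Dec 4, 2014.
Framing is complete: Dec 4, 2014 − 6 weeks = Oct 23, 2014.
The foundation is poured: Oct 23, 2014 − 3 weeks = Oct 2, 2014.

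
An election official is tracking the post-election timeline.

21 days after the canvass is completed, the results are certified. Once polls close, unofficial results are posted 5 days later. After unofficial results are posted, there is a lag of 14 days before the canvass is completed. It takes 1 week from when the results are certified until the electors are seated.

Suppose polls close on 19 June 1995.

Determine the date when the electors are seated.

Polls close: Jun 19, 1995.
Unofficial results are posted: Jun 19, 1995 + 5 days = Jun 24, 1995.
The canvass is completed: Jun 24, 1995 + 14 days = Jul 8, 1995.
The results are certified: Jul 8, 1995 + 21 days = Jul 29, 1995.
The electors are seated: Jul 29, 1995 + 1 week = Aug 5, 1995.

5 August 1995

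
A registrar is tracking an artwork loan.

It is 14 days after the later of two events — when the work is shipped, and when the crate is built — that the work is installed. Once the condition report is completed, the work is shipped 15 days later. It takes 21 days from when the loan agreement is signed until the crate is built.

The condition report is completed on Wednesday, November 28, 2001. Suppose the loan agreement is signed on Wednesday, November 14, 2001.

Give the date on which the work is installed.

The condition report is completed: Nov 28, 2001.
The work is shipped: Nov 28, 2001 + 15 days = Dec 13, 2001.
The loan agreement is signed: Nov 14, 2001.
The crate is built: Nov 14, 2001 + 21 days = Dec 5, 2001.
Both prerequisites met — the work is shipped (Dec 13, 2001), the crate is built (Dec 5, 2001); the later is Dec 13, 2001.
The work is installed: Dec 13, 2001 + 14 days = Dec 27, 2001.

Thursday, December 27, 2001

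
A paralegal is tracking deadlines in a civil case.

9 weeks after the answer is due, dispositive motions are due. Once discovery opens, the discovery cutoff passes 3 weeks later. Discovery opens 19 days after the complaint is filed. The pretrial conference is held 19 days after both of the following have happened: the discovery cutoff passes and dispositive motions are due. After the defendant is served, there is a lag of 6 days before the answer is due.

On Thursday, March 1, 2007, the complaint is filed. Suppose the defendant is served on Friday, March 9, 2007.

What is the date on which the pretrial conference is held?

Tuesday, June 5, 2007

The complaint is filed: Mar 1, 2007.
Discovery opens: Mar 1, 2007 + 19 days = Mar 20, 2007.
The discovery cutoff passes: Mar 20, 2007 + 3 weeks = Apr 10, 2007.
The defendant is served: Mar 9, 2007.
The answer is due: Mar 9, 2007 + 6 days = Mar 15, 2007.
Dispositive motions are due: Mar 15, 2007 + 9 weeks = May 17, 2007.
Both prerequisites met — the discovery cutoff passes (Apr 10, 2007), dispositive motions are due (May 17, 2007); the later is May 17, 2007.
The pretrial conference is held: May 17, 2007 + 19 days = Jun 5, 2007.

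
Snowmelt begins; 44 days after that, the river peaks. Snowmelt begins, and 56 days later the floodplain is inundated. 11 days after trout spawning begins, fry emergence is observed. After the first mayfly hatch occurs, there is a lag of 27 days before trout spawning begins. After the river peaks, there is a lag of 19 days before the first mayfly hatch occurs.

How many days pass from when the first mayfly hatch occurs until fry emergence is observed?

38 days

Causal path: the first mayfly hatch occurs → trout spawning begins → fry emergence is observed.
Total delay along the path: 27 + 11 = 38 days.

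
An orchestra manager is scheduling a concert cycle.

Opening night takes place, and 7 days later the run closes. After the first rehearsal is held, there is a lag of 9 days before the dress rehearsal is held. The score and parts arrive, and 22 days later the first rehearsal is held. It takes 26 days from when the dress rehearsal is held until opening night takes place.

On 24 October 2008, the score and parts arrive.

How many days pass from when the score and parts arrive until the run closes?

Causal path: the score and parts arrive → the first rehearsal is held → the dress rehearsal is held → opening night takes place → the run closes.
Total delay along the path: 22 + 9 + 26 + 7 = 64 days.

64 days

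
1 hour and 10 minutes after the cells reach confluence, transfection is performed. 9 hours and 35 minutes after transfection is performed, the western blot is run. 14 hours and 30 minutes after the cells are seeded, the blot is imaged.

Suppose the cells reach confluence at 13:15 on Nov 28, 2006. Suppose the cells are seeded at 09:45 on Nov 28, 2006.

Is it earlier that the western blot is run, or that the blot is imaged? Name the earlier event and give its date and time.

The western blot is run — 00:00 on Nov 29, 2006

The cells reach confluence: 13:15 Nov 28, 2006.
Transfection is performed: 13:15 Nov 28, 2006 + 1h10m = 14:25 Nov 28, 2006.
The western blot is run: 14:25 Nov 28, 2006 + 9h35m = 00:00 Nov 29, 2006.
The cells are seeded: 09:45 Nov 28, 2006.
The blot is imaged: 09:45 Nov 28, 2006 + 14h30m = 00:15 Nov 29, 2006.
Comparing: the western blot is run at 00:00 Nov 29, 2006 vs the blot is imaged at 00:15 Nov 29, 2006. Earlier: the western blot is run.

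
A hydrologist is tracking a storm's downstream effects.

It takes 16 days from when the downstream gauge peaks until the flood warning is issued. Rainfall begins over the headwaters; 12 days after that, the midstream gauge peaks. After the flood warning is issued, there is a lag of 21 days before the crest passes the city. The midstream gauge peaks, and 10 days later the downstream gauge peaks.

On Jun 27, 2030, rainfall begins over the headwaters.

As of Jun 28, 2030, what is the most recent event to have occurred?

Rainfall begins over the headwaters: Jun 27, 2030.
The midstream gauge peaks: Jun 27, 2030 + 12 days = Jul 9, 2030.
The downstream gauge peaks: Jul 9, 2030 + 10 days = Jul 19, 2030.
The flood warning is issued: Jul 19, 2030 + 16 days = Aug 4, 2030.
The crest passes the city: Aug 4, 2030 + 21 days = Aug 25, 2030.
Jun 28, 2030 falls between when rainfall begins over the headwaters (Jun 27, 2030) and when the midstream gauge peaks (Jul 9, 2030).

Rainfall begins over the headwaters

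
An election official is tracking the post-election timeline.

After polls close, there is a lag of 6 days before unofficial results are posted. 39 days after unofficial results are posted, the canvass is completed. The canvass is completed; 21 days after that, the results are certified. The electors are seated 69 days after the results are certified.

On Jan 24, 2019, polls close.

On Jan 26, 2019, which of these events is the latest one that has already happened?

Polls close

Polls close: Jan 24, 2019.
Unofficial results are posted: Jan 24, 2019 + 6 days = Jan 30, 2019.
The canvass is completed: Jan 30, 2019 + 39 days = Mar 10, 2019.
The results are certified: Mar 10, 2019 + 21 days = Mar 31, 2019.
The electors are seated: Mar 31, 2019 + 69 days = Jun 8, 2019.
Jan 26, 2019 falls between when polls close (Jan 24, 2019) and when unofficial results are posted (Jan 30, 2019).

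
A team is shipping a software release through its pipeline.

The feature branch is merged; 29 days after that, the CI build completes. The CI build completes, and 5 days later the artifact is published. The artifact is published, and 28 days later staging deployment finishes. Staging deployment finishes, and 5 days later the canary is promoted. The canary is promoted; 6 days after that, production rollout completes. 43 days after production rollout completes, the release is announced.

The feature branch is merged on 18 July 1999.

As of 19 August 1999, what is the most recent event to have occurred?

The feature branch is merged: Jul 18, 1999.
The CI build completes: Jul 18, 1999 + 29 days = Aug 16, 1999.
The artifact is published: Aug 16, 1999 + 5 days = Aug 21, 1999.
Staging deployment finishes: Aug 21, 1999 + 28 days = Sep 18, 1999.
The canary is promoted: Sep 18, 1999 + 5 days = Sep 23, 1999.
Production rollout completes: Sep 23, 1999 + 6 days = Sep 29, 1999.
The release is announced: Sep 29, 1999 + 43 days = Nov 11, 1999.
Aug 19, 1999 falls between when the CI build completes (Aug 16, 1999) and when the artifact is published (Aug 21, 1999).

The CI build completes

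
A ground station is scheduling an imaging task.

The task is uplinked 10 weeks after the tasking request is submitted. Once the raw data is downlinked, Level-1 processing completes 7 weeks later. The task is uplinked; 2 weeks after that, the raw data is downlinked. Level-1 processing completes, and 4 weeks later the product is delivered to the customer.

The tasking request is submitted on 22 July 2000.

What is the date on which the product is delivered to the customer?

The tasking request is submitted: Jul 22, 2000.
The task is uplinked: Jul 22, 2000 + 10 weeks = Sep 30, 2000.
The raw data is downlinked: Sep 30, 2000 + 2 weeks = Oct 14, 2000.
Level-1 processing completes: Oct 14, 2000 + 7 weeks = Dec 2, 2000.
The product is delivered to the customer: Dec 2, 2000 + 4 weeks = Dec 30, 2000.

30 December 2000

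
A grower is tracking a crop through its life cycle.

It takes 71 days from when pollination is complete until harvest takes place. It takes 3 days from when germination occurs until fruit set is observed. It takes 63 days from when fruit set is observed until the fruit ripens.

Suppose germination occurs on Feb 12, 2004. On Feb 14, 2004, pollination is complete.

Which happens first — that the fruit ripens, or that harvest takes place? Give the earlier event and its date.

Germination occurs: Feb 12, 2004.
Fruit set is observed: Feb 12, 2004 + 3 days = Feb 15, 2004.
The fruit ripens: Feb 15, 2004 + 63 days = Apr 18, 2004.
Pollination is complete: Feb 14, 2004.
Harvest takes place: Feb 14, 2004 + 71 days = Apr 25, 2004.
Comparing: the fruit ripens on Apr 18, 2004 vs harvest takes place on Apr 25, 2004. Earlier: the fruit ripens.

The fruit ripens — Apr 18, 2004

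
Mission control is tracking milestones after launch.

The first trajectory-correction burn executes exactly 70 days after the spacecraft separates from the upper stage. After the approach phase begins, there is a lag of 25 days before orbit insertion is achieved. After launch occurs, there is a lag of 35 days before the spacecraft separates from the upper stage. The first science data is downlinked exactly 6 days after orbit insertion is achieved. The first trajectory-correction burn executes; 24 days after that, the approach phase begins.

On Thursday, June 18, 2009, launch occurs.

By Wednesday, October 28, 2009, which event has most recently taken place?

The approach phase begins

Launch occurs: Jun 18, 2009.
The spacecraft separates from the upper stage: Jun 18, 2009 + 35 days = Jul 23, 2009.
The first trajectory-correction burn executes: Jul 23, 2009 + 70 days = Oct 1, 2009.
The approach phase begins: Oct 1, 2009 + 24 days = Oct 25, 2009.
Orbit insertion is achieved: Oct 25, 2009 + 25 days = Nov 19, 2009.
The first science data is downlinked: Nov 19, 2009 + 6 days = Nov 25, 2009.
Oct 28, 2009 falls between when the approach phase begins (Oct 25, 2009) and when orbit insertion is achieved (Nov 19, 2009).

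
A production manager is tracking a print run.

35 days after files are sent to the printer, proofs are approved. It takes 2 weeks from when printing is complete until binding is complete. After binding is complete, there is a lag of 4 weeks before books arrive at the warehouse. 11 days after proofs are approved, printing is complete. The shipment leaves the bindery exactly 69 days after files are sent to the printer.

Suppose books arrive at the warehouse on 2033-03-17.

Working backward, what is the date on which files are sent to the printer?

2032-12-19

Books arrive at the warehouse: Mar 17, 2033.
Binding is complete: Mar 17, 2033 − 4 weeks = Feb 17, 2033.
Printing is complete: Feb 17, 2033 − 2 weeks = Feb 3, 2033.
Proofs are approved: Feb 3, 2033 − 11 days = Jan 23, 2033.
Files are sent to the printer: Jan 23, 2033 − 35 days = Dec 19, 2032.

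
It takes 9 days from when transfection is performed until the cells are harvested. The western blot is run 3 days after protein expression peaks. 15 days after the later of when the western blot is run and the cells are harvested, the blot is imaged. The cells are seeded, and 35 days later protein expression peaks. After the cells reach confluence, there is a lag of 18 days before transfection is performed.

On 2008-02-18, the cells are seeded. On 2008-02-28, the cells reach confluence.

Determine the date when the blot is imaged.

The cells are seeded: Feb 18, 2008.
Protein expression peaks: Feb 18, 2008 + 35 days = Mar 24, 2008.
The western blot is run: Mar 24, 2008 + 3 days = Mar 27, 2008.
The cells reach confluence: Feb 28, 2008.
Transfection is performed: Feb 28, 2008 + 18 days = Mar 17, 2008.
The cells are harvested: Mar 17, 2008 + 9 days = Mar 26, 2008.
Both prerequisites met — the western blot is run (Mar 27, 2008), the cells are harvested (Mar 26, 2008); the later is Mar 27, 2008.
The blot is imaged: Mar 27, 2008 + 15 days = Apr 11, 2008.

2008-04-11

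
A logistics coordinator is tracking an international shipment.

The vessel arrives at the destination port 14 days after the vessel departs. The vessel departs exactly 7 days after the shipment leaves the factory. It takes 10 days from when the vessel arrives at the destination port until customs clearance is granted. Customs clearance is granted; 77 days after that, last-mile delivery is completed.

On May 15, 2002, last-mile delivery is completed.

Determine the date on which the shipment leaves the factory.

Jan 27, 2002

Last-mile delivery is completed: May 15, 2002.
Customs clearance is granted: May 15, 2002 − 77 days = Feb 27, 2002.
The vessel arrives at the destination port: Feb 27, 2002 − 10 days = Feb 17, 2002.
The vessel departs: Feb 17, 2002 − 14 days = Feb 3, 2002.
The shipment leaves the factory: Feb 3, 2002 − 7 days = Jan 27, 2002.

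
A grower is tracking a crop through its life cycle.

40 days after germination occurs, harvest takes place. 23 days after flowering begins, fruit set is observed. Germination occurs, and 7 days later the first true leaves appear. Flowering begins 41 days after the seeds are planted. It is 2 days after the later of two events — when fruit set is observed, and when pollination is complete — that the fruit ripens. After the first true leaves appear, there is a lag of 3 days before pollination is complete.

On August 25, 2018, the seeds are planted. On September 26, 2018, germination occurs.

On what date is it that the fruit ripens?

The seeds are planted: Aug 25, 2018.
Flowering begins: Aug 25, 2018 + 41 days = Oct 5, 2018.
Fruit set is observed: Oct 5, 2018 + 23 days = Oct 28, 2018.
Germination occurs: Sep 26, 2018.
The first true leaves appear: Sep 26, 2018 + 7 days = Oct 3, 2018.
Pollination is complete: Oct 3, 2018 + 3 days = Oct 6, 2018.
Both prerequisites met — fruit set is observed (Oct 28, 2018), pollination is complete (Oct 6, 2018); the later is Oct 28, 2018.
The fruit ripens: Oct 28, 2018 + 2 days = Oct 30, 2018.

October 30, 2018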